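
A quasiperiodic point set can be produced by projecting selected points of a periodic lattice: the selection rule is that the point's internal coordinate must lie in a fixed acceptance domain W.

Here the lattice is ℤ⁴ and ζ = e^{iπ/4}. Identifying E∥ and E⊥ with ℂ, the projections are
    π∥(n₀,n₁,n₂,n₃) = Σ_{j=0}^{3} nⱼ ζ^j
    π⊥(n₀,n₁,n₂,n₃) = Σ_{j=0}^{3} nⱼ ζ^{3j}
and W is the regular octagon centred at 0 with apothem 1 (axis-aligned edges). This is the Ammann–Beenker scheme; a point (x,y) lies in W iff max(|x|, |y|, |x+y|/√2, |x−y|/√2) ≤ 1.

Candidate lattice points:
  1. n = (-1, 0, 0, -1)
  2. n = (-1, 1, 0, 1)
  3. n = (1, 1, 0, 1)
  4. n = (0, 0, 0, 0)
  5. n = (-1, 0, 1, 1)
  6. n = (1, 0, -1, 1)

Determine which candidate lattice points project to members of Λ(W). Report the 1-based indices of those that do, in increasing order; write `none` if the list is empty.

4, 5

With ζ = e^{iπ/4} the internal vectors are ζ^0,ζ^3,ζ^6,ζ^9.
candidate 1: n = (-1, 0, 0, -1) → π⊥ ≈ (-1.707107, -0.707107); max(|x|,|y|,|x±y|/√2) = 1.707107 > 1 ⇒ ∉ W
candidate 2: n = (-1, 1, 0, 1) → π⊥ ≈ (-1.000000, +1.414214); max(|x|,|y|,|x±y|/√2) = 1.707107 > 1 ⇒ ∉ W
candidate 3: n = (1, 1, 0, 1) → π⊥ ≈ (+1.000000, +1.414214); max(|x|,|y|,|x±y|/√2) = 1.707107 > 1 ⇒ ∉ W
candidate 4: n = (0, 0, 0, 0) → π⊥ ≈ (+0.000000, +0.000000); max(|x|,|y|,|x±y|/√2) = 0.000000 ≤ 1 ⇒ ∈ W
candidate 5: n = (-1, 0, 1, 1) → π⊥ ≈ (-0.292893, -0.292893); max(|x|,|y|,|x±y|/√2) = 0.414214 ≤ 1 ⇒ ∈ W
candidate 6: n = (1, 0, -1, 1) → π⊥ ≈ (+1.707107, +1.707107); max(|x|,|y|,|x±y|/√2) = 2.414214 > 1 ⇒ ∉ W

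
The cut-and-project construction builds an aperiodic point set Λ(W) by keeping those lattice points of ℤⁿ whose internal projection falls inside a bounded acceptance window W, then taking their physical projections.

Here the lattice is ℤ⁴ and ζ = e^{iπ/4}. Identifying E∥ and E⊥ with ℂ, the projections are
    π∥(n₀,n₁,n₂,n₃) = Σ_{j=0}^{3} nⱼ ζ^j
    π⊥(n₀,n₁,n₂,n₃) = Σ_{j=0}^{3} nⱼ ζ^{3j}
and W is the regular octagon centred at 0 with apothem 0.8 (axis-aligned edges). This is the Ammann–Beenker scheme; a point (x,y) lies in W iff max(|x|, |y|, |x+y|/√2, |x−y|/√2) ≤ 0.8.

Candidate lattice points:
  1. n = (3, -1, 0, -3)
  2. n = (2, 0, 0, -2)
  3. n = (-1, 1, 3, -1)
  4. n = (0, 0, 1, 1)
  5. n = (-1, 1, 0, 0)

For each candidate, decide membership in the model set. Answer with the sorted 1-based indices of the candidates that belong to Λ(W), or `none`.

With ζ = e^{iπ/4} the internal vectors are ζ^0,ζ^3,ζ^6,ζ^9.
#1 (3, -1, 0, -3): internal (1.585786, -2.828427); octagon support 3.121320 vs apothem 0.8 → ∉ W
#2 (2, 0, 0, -2): internal (0.585786, -1.414214); octagon support 1.414214 vs apothem 0.8 → ∉ W
#3 (-1, 1, 3, -1): internal (-2.414214, -3.000000); octagon support 3.828427 vs apothem 0.8 → ∉ W
#4 (0, 0, 1, 1): internal (0.707107, -0.292893); octagon support 0.707107 vs apothem 0.8 → ∈ W
#5 (-1, 1, 0, 0): internal (-1.707107, 0.707107); octagon support 1.707107 vs apothem 0.8 → ∉ W

4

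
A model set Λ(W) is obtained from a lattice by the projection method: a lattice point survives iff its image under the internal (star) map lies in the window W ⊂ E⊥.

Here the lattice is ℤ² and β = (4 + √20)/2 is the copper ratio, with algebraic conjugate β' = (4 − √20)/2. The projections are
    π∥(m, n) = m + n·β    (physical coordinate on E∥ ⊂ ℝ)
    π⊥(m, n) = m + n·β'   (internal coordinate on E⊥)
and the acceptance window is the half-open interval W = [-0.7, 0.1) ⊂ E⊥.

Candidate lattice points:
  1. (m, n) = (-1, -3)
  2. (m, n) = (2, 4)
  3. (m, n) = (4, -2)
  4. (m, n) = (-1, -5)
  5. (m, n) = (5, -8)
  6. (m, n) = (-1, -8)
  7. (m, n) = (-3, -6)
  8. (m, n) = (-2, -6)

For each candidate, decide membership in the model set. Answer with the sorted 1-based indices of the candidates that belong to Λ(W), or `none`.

Compute β' = (4−√20)/2 = -0.2361, so π⊥(m,n) = m -0.2361·n.
#1 (-1,-3): internal coord -1 + (-3)·β' = -0.2918; -0.2918 ∈ [-0.7, 0.1) → IN Λ
#2 (2,4): internal coord 2 + (4)·β' = +1.0557; +1.0557 ∉ [-0.7, 0.1) → out
#3 (4,-2): internal coord 4 + (-2)·β' = +4.4721; +4.4721 ∉ [-0.7, 0.1) → out
#4 (-1,-5): internal coord -1 + (-5)·β' = +0.1803; +0.1803 ∉ [-0.7, 0.1) → out
#5 (5,-8): internal coord 5 + (-8)·β' = +6.8885; +6.8885 ∉ [-0.7, 0.1) → out
#6 (-1,-8): internal coord -1 + (-8)·β' = +0.8885; +0.8885 ∉ [-0.7, 0.1) → out
#7 (-3,-6): internal coord -3 + (-6)·β' = -1.5836; -1.5836 ∉ [-0.7, 0.1) → out
#8 (-2,-6): internal coord -2 + (-6)·β' = -0.5836; -0.5836 ∈ [-0.7, 0.1) → IN Λ

1, 8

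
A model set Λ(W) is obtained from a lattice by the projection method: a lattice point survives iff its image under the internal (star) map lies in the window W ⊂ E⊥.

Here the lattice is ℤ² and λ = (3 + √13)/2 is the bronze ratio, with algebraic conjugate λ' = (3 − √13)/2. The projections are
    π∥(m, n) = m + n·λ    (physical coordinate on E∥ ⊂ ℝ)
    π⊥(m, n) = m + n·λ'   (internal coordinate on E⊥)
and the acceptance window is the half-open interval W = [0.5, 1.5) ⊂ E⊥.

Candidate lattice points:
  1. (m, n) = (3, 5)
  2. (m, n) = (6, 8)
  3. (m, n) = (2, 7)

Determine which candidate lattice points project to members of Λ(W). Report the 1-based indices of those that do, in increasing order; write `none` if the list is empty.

Numerically λ ≈ 3.30278 and λ' = −1/λ ≈ -0.30278.
[1] lift (3,5): star map gives 1.48612; window check 0.5 ≤ 1.48612 < 1.5 is true → IN Λ
[2] lift (6,8): star map gives 3.57779; window check 0.5 ≤ 3.57779 < 1.5 is false → out
[3] lift (2,7): star map gives -0.11943; window check 0.5 ≤ -0.11943 < 1.5 is false → out

1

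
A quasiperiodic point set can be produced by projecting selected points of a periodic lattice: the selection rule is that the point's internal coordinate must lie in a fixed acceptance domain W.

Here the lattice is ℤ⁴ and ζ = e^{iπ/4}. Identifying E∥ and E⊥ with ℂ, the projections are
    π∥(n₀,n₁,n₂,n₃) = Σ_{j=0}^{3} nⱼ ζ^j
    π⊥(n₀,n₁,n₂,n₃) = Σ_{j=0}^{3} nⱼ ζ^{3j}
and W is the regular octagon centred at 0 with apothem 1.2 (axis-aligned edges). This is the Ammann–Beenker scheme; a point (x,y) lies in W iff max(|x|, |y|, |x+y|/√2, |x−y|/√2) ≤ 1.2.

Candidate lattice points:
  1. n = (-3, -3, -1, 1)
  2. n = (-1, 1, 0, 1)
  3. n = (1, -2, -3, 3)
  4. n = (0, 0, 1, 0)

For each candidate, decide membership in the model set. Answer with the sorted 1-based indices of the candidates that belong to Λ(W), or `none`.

π⊥(n) = n₀ + n₁ζ³ + n₂ζ⁶ + n₃ζ⁹ where ζ = e^{iπ/4}.
#1 (-3, -3, -1, 1): internal (-0.17157, -0.41421); octagon support 0.41421 vs apothem 1.2 → ∈ W
#2 (-1, 1, 0, 1): internal (-1.00000, 1.41421); octagon support 1.70711 vs apothem 1.2 → ∉ W
#3 (1, -2, -3, 3): internal (4.53553, 3.70711); octagon support 5.82843 vs apothem 1.2 → ∉ W
#4 (0, 0, 1, 0): internal (0.00000, -1.00000); octagon support 1.00000 vs apothem 1.2 → ∈ W

1, 4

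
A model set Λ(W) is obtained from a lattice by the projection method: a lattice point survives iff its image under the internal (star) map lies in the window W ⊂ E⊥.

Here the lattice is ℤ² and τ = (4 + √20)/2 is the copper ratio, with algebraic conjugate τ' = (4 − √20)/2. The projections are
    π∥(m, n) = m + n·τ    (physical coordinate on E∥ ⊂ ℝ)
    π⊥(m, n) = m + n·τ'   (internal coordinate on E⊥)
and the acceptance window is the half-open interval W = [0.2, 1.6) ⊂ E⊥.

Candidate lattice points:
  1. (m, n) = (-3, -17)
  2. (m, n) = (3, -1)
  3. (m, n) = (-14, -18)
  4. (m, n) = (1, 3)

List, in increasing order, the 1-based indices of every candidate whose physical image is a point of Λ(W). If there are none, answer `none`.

1, 4

τ' = (4−√20)/2 ≈ -0.236068.
[1] lift (-3,-17): star map gives 1.013156; window check 0.2 ≤ 1.013156 < 1.6 is true → IN Λ
[2] lift (3,-1): star map gives 3.236068; window check 0.2 ≤ 3.236068 < 1.6 is false → out
[3] lift (-14,-18): star map gives -9.750776; window check 0.2 ≤ -9.750776 < 1.6 is false → out
[4] lift (1,3): star map gives 0.291796; window check 0.2 ≤ 0.291796 < 1.6 is true → IN Λ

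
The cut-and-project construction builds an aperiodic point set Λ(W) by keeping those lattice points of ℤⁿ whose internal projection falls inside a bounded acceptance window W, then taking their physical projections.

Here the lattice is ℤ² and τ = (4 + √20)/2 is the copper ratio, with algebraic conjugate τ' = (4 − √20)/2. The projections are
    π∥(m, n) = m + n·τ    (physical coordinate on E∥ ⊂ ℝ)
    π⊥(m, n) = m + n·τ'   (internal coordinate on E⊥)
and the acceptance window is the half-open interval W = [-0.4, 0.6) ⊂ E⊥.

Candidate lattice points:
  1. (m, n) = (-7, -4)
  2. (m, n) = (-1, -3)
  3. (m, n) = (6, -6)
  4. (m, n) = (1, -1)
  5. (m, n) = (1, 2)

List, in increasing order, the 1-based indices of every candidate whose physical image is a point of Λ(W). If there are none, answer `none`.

2, 5

Numerically τ ≈ 4.23607 and τ' = −1/τ ≈ -0.23607.
candidate 1: (m,n)=(-7,-4) → π∥ = -7-4·τ ≈ -23.94427, π⊥ = -7-4·τ' ≈ -6.05573 ∉ [-0.4, 0.6) ⇒ out
candidate 2: (m,n)=(-1,-3) → π∥ = -1-3·τ ≈ -13.70820, π⊥ = -1-3·τ' ≈ -0.29180 ∈ [-0.4, 0.6) ⇒ IN Λ
candidate 3: (m,n)=(6,-6) → π∥ = 6-6·τ ≈ -19.41641, π⊥ = 6-6·τ' ≈ 7.41641 ∉ [-0.4, 0.6) ⇒ out
candidate 4: (m,n)=(1,-1) → π∥ = 1-1·τ ≈ -3.23607, π⊥ = 1-1·τ' ≈ 1.23607 ∉ [-0.4, 0.6) ⇒ out
candidate 5: (m,n)=(1,2) → π∥ = 1+2·τ ≈ 9.47214, π⊥ = 1+2·τ' ≈ 0.52786 ∈ [-0.4, 0.6) ⇒ IN Λ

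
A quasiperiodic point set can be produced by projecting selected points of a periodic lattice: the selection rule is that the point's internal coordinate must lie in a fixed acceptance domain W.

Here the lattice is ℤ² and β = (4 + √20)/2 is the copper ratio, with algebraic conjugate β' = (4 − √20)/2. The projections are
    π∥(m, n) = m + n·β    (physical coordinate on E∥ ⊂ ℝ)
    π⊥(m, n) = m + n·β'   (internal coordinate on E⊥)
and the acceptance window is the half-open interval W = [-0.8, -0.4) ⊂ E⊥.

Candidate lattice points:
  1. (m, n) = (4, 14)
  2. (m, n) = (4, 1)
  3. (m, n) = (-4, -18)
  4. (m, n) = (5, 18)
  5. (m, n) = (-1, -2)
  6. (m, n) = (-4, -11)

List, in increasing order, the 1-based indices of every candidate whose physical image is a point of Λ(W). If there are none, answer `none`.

5

Compute β' = (4−√20)/2 = -0.23607, so π⊥(m,n) = m -0.23607·n.
candidate 1: (m,n)=(4,14) → π∥ = 4+14·β ≈ 63.30495, π⊥ = 4+14·β' ≈ 0.69505 ∉ [-0.8, -0.4) ⇒ out
candidate 2: (m,n)=(4,1) → π∥ = 4+1·β ≈ 8.23607, π⊥ = 4+1·β' ≈ 3.76393 ∉ [-0.8, -0.4) ⇒ out
candidate 3: (m,n)=(-4,-18) → π∥ = -4-18·β ≈ -80.24922, π⊥ = -4-18·β' ≈ 0.24922 ∉ [-0.8, -0.4) ⇒ out
candidate 4: (m,n)=(5,18) → π∥ = 5+18·β ≈ 81.24922, π⊥ = 5+18·β' ≈ 0.75078 ∉ [-0.8, -0.4) ⇒ out
candidate 5: (m,n)=(-1,-2) → π∥ = -1-2·β ≈ -9.47214, π⊥ = -1-2·β' ≈ -0.52786 ∈ [-0.8, -0.4) ⇒ IN Λ
candidate 6: (m,n)=(-4,-11) → π∥ = -4-11·β ≈ -50.59675, π⊥ = -4-11·β' ≈ -1.40325 ∉ [-0.8, -0.4) ⇒ out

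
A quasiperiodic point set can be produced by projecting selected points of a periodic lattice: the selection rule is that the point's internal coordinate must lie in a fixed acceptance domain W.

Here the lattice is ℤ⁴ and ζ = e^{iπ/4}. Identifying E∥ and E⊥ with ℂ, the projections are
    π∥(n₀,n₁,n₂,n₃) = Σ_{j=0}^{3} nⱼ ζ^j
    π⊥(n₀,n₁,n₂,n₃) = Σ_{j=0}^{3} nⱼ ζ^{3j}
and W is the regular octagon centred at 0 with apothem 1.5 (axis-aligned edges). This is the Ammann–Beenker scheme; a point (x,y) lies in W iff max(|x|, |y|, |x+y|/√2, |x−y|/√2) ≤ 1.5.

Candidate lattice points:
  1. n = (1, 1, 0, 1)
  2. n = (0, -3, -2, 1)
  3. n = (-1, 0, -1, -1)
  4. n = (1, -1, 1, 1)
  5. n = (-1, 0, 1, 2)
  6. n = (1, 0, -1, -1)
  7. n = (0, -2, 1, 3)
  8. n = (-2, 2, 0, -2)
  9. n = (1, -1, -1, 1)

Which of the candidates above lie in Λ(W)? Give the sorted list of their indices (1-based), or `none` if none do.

Internal map: ζ^{3j} for j=0..3 gives (1,0), (−√2/2,√2/2), (0,−1), (√2/2,√2/2).
#1 (1, 1, 0, 1): internal (1.0000, 1.4142); octagon support 1.7071 vs apothem 1.5 → ∉ W
#2 (0, -3, -2, 1): internal (2.8284, 0.5858); octagon support 2.8284 vs apothem 1.5 → ∉ W
#3 (-1, 0, -1, -1): internal (-1.7071, 0.2929); octagon support 1.7071 vs apothem 1.5 → ∉ W
#4 (1, -1, 1, 1): internal (2.4142, -1.0000); octagon support 2.4142 vs apothem 1.5 → ∉ W
#5 (-1, 0, 1, 2): internal (0.4142, 0.4142); octagon support 0.5858 vs apothem 1.5 → ∈ W
#6 (1, 0, -1, -1): internal (0.2929, 0.2929); octagon support 0.4142 vs apothem 1.5 → ∈ W
#7 (0, -2, 1, 3): internal (3.5355, -0.2929); octagon support 3.5355 vs apothem 1.5 → ∉ W
#8 (-2, 2, 0, -2): internal (-4.8284, 0.0000); octagon support 4.8284 vs apothem 1.5 → ∉ W
#9 (1, -1, -1, 1): internal (2.4142, 1.0000); octagon support 2.4142 vs apothem 1.5 → ∉ W

5, 6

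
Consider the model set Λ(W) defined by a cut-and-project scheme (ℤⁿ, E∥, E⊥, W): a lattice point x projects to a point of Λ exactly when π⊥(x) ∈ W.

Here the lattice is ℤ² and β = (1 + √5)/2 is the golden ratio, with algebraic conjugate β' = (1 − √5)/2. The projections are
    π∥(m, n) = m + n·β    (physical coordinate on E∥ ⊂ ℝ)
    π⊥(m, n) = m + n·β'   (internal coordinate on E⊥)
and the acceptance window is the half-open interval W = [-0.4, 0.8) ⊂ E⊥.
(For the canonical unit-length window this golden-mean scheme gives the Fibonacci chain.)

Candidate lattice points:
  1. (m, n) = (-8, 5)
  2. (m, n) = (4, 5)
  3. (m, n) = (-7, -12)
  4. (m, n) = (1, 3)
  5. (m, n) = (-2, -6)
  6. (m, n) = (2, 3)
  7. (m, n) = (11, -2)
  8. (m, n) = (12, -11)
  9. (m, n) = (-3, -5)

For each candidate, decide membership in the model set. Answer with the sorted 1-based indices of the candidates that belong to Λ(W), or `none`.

3, 6, 9

Numerically β ≈ 1.618034 and β' = −1/β ≈ -0.618034.
candidate 1: (m,n)=(-8,5) → π∥ = -8+5·β ≈ 0.090170, π⊥ = -8+5·β' ≈ -11.090170 ∉ [-0.4, 0.8) ⇒ out
candidate 2: (m,n)=(4,5) → π∥ = 4+5·β ≈ 12.090170, π⊥ = 4+5·β' ≈ 0.909830 ∉ [-0.4, 0.8) ⇒ out
candidate 3: (m,n)=(-7,-12) → π∥ = -7-12·β ≈ -26.416408, π⊥ = -7-12·β' ≈ 0.416408 ∈ [-0.4, 0.8) ⇒ IN Λ
candidate 4: (m,n)=(1,3) → π∥ = 1+3·β ≈ 5.854102, π⊥ = 1+3·β' ≈ -0.854102 ∉ [-0.4, 0.8) ⇒ out
candidate 5: (m,n)=(-2,-6) → π∥ = -2-6·β ≈ -11.708204, π⊥ = -2-6·β' ≈ 1.708204 ∉ [-0.4, 0.8) ⇒ out
candidate 6: (m,n)=(2,3) → π∥ = 2+3·β ≈ 6.854102, π⊥ = 2+3·β' ≈ 0.145898 ∈ [-0.4, 0.8) ⇒ IN Λ
candidate 7: (m,n)=(11,-2) → π∥ = 11-2·β ≈ 7.763932, π⊥ = 11-2·β' ≈ 12.236068 ∉ [-0.4, 0.8) ⇒ out
candidate 8: (m,n)=(12,-11) → π∥ = 12-11·β ≈ -5.798374, π⊥ = 12-11·β' ≈ 18.798374 ∉ [-0.4, 0.8) ⇒ out
candidate 9: (m,n)=(-3,-5) → π∥ = -3-5·β ≈ -11.090170, π⊥ = -3-5·β' ≈ 0.090170 ∈ [-0.4, 0.8) ⇒ IN Λ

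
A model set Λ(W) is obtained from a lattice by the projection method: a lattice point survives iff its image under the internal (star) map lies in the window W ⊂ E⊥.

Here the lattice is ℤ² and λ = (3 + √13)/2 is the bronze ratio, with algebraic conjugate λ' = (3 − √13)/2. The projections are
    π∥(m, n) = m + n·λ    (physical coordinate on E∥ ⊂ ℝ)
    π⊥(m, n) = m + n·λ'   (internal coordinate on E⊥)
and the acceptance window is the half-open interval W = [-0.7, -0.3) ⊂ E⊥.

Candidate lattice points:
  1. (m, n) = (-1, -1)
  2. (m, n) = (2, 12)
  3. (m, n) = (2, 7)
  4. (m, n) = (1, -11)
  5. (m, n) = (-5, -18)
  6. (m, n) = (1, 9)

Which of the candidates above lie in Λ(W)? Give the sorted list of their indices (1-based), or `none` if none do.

λ' = (3−√13)/2 ≈ -0.302776.
#1 (-1,-1): internal coord -1 + (-1)·λ' = -0.697224; -0.697224 ∈ [-0.7, -0.3) → IN Λ
#2 (2,12): internal coord 2 + (12)·λ' = -1.633308; -1.633308 ∉ [-0.7, -0.3) → out
#3 (2,7): internal coord 2 + (7)·λ' = -0.119429; -0.119429 ∉ [-0.7, -0.3) → out
#4 (1,-11): internal coord 1 + (-11)·λ' = +4.330532; +4.330532 ∉ [-0.7, -0.3) → out
#5 (-5,-18): internal coord -5 + (-18)·λ' = +0.449961; +0.449961 ∉ [-0.7, -0.3) → out
#6 (1,9): internal coord 1 + (9)·λ' = -1.724981; -1.724981 ∉ [-0.7, -0.3) → out

1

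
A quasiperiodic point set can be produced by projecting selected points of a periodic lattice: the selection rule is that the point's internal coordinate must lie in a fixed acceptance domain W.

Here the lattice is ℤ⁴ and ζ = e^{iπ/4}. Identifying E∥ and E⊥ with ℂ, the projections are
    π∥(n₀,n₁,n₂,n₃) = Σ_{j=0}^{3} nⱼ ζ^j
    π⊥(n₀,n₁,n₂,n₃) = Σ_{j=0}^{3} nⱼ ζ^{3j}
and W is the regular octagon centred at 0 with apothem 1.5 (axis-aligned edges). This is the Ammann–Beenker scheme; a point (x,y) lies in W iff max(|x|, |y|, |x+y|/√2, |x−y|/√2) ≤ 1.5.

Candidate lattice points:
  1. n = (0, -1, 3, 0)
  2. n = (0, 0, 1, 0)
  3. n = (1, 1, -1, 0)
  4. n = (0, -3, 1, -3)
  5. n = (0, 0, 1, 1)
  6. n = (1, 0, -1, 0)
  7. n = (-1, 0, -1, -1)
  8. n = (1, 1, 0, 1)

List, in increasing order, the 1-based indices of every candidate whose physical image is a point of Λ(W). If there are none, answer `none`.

2, 5, 6

With ζ = e^{iπ/4} the internal vectors are ζ^0,ζ^3,ζ^6,ζ^9.
#1 (0, -1, 3, 0): internal (0.707107, -3.707107); octagon support 3.707107 vs apothem 1.5 → ∉ W
#2 (0, 0, 1, 0): internal (0.000000, -1.000000); octagon support 1.000000 vs apothem 1.5 → ∈ W
#3 (1, 1, -1, 0): internal (0.292893, 1.707107); octagon support 1.707107 vs apothem 1.5 → ∉ W
#4 (0, -3, 1, -3): internal (0.000000, -5.242641); octagon support 5.242641 vs apothem 1.5 → ∉ W
#5 (0, 0, 1, 1): internal (0.707107, -0.292893); octagon support 0.707107 vs apothem 1.5 → ∈ W
#6 (1, 0, -1, 0): internal (1.000000, 1.000000); octagon support 1.414214 vs apothem 1.5 → ∈ W
#7 (-1, 0, -1, -1): internal (-1.707107, 0.292893); octagon support 1.707107 vs apothem 1.5 → ∉ W
#8 (1, 1, 0, 1): internal (1.000000, 1.414214); octagon support 1.707107 vs apothem 1.5 → ∉ W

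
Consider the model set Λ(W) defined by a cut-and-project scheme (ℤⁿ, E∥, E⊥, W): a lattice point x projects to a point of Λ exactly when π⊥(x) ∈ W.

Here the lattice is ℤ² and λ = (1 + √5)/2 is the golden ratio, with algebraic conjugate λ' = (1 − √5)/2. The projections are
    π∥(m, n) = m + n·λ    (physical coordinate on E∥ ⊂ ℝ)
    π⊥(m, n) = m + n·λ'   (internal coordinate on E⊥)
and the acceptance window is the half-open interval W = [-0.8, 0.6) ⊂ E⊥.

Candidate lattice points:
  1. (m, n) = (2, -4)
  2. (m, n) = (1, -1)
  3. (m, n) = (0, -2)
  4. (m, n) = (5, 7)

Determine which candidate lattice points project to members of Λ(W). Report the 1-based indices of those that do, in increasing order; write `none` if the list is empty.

λ' = (1−√5)/2 ≈ -0.6180.
candidate 1: (m,n)=(2,-4) → π∥ = 2-4·λ ≈ -4.4721, π⊥ = 2-4·λ' ≈ 4.4721 ∉ [-0.8, 0.6) ⇒ out
candidate 2: (m,n)=(1,-1) → π∥ = 1-1·λ ≈ -0.6180, π⊥ = 1-1·λ' ≈ 1.6180 ∉ [-0.8, 0.6) ⇒ out
candidate 3: (m,n)=(0,-2) → π∥ = 0-2·λ ≈ -3.2361, π⊥ = 0-2·λ' ≈ 1.2361 ∉ [-0.8, 0.6) ⇒ out
candidate 4: (m,n)=(5,7) → π∥ = 5+7·λ ≈ 16.3262, π⊥ = 5+7·λ' ≈ 0.6738 ∉ [-0.8, 0.6) ⇒ out

none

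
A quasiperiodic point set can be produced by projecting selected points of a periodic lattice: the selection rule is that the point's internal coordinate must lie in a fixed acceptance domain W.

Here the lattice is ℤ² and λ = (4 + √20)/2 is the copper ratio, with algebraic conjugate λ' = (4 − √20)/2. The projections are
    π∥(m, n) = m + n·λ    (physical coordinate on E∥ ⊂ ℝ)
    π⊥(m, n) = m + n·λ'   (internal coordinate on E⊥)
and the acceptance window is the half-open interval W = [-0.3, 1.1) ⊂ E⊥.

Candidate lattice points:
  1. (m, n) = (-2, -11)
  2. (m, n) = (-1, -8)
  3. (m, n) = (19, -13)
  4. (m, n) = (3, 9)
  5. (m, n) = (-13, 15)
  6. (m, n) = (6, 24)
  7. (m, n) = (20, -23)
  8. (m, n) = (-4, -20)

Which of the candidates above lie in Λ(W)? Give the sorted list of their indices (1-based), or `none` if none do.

1, 2, 4, 6, 8

Compute λ' = (4−√20)/2 = -0.2361, so π⊥(m,n) = m -0.2361·n.
candidate 1: (m,n)=(-2,-11) → π∥ = -2-11·λ ≈ -48.5967, π⊥ = -2-11·λ' ≈ 0.5967 ∈ [-0.3, 1.1) ⇒ IN Λ
candidate 2: (m,n)=(-1,-8) → π∥ = -1-8·λ ≈ -34.8885, π⊥ = -1-8·λ' ≈ 0.8885 ∈ [-0.3, 1.1) ⇒ IN Λ
candidate 3: (m,n)=(19,-13) → π∥ = 19-13·λ ≈ -36.0689, π⊥ = 19-13·λ' ≈ 22.0689 ∉ [-0.3, 1.1) ⇒ out
candidate 4: (m,n)=(3,9) → π∥ = 3+9·λ ≈ 41.1246, π⊥ = 3+9·λ' ≈ 0.8754 ∈ [-0.3, 1.1) ⇒ IN Λ
candidate 5: (m,n)=(-13,15) → π∥ = -13+15·λ ≈ 50.5410, π⊥ = -13+15·λ' ≈ -16.5410 ∉ [-0.3, 1.1) ⇒ out
candidate 6: (m,n)=(6,24) → π∥ = 6+24·λ ≈ 107.6656, π⊥ = 6+24·λ' ≈ 0.3344 ∈ [-0.3, 1.1) ⇒ IN Λ
candidate 7: (m,n)=(20,-23) → π∥ = 20-23·λ ≈ -77.4296, π⊥ = 20-23·λ' ≈ 25.4296 ∉ [-0.3, 1.1) ⇒ out
candidate 8: (m,n)=(-4,-20) → π∥ = -4-20·λ ≈ -88.7214, π⊥ = -4-20·λ' ≈ 0.7214 ∈ [-0.3, 1.1) ⇒ IN Λ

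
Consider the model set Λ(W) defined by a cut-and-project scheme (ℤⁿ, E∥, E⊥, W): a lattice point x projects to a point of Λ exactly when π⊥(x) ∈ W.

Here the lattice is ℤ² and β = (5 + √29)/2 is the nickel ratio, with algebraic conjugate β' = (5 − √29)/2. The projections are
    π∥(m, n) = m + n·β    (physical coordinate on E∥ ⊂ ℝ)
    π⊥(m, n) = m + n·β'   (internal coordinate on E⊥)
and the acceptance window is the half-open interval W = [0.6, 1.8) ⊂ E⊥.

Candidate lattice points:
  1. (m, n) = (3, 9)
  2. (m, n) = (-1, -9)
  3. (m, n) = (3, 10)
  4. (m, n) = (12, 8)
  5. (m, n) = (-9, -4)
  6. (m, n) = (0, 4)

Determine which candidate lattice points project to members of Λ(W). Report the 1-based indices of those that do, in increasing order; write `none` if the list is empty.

Compute β' = (5−√29)/2 = -0.1926, so π⊥(m,n) = m -0.1926·n.
candidate 1: (m,n)=(3,9) → π∥ = 3+9·β ≈ 49.7332, π⊥ = 3+9·β' ≈ 1.2668 ∈ [0.6, 1.8) ⇒ IN Λ
candidate 2: (m,n)=(-1,-9) → π∥ = -1-9·β ≈ -47.7332, π⊥ = -1-9·β' ≈ 0.7332 ∈ [0.6, 1.8) ⇒ IN Λ
candidate 3: (m,n)=(3,10) → π∥ = 3+10·β ≈ 54.9258, π⊥ = 3+10·β' ≈ 1.0742 ∈ [0.6, 1.8) ⇒ IN Λ
candidate 4: (m,n)=(12,8) → π∥ = 12+8·β ≈ 53.5407, π⊥ = 12+8·β' ≈ 10.4593 ∉ [0.6, 1.8) ⇒ out
candidate 5: (m,n)=(-9,-4) → π∥ = -9-4·β ≈ -29.7703, π⊥ = -9-4·β' ≈ -8.2297 ∉ [0.6, 1.8) ⇒ out
candidate 6: (m,n)=(0,4) → π∥ = 0+4·β ≈ 20.7703, π⊥ = 0+4·β' ≈ -0.7703 ∉ [0.6, 1.8) ⇒ out

1, 2, 3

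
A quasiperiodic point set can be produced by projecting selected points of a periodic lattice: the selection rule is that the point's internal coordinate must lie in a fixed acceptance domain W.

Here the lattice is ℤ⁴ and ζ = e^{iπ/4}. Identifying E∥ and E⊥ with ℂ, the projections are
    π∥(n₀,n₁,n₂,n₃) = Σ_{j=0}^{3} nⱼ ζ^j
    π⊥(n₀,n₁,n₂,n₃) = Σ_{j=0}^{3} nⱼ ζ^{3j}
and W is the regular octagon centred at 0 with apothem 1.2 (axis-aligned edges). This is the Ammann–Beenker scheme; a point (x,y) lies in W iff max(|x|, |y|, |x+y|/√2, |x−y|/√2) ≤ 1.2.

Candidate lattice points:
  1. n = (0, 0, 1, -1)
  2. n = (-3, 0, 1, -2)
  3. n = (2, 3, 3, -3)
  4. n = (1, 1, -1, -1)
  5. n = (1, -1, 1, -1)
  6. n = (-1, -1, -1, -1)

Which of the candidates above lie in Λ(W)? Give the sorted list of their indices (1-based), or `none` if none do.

π⊥(n) = n₀ + n₁ζ³ + n₂ζ⁶ + n₃ζ⁹ where ζ = e^{iπ/4}.
candidate 1: n = (0, 0, 1, -1) → π⊥ ≈ (-0.707107, -1.707107); max(|x|,|y|,|x±y|/√2) = 1.707107 > 1.2 ⇒ ∉ W
candidate 2: n = (-3, 0, 1, -2) → π⊥ ≈ (-4.414214, -2.414214); max(|x|,|y|,|x±y|/√2) = 4.828427 > 1.2 ⇒ ∉ W
candidate 3: n = (2, 3, 3, -3) → π⊥ ≈ (-2.242641, -3.000000); max(|x|,|y|,|x±y|/√2) = 3.707107 > 1.2 ⇒ ∉ W
candidate 4: n = (1, 1, -1, -1) → π⊥ ≈ (-0.414214, +1.000000); max(|x|,|y|,|x±y|/√2) = 1.000000 ≤ 1.2 ⇒ ∈ W
candidate 5: n = (1, -1, 1, -1) → π⊥ ≈ (+1.000000, -2.414214); max(|x|,|y|,|x±y|/√2) = 2.414214 > 1.2 ⇒ ∉ W
candidate 6: n = (-1, -1, -1, -1) → π⊥ ≈ (-1.000000, -0.414214); max(|x|,|y|,|x±y|/√2) = 1.000000 ≤ 1.2 ⇒ ∈ W

4, 6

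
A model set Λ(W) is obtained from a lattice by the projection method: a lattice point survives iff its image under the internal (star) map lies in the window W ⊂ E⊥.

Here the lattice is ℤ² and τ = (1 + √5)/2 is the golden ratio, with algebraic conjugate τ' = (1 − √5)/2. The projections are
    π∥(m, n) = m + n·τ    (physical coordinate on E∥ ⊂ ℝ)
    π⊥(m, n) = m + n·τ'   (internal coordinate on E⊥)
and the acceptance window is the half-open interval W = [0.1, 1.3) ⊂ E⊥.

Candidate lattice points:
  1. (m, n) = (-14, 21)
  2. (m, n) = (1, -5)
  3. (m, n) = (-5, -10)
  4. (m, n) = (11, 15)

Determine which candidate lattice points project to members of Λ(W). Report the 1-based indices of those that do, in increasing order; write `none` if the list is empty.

3

τ' = (1−√5)/2 ≈ -0.618034.
#1 (-14,21): internal coord -14 + (21)·τ' = -26.978714; -26.978714 ∉ [0.1, 1.3) → out
#2 (1,-5): internal coord 1 + (-5)·τ' = +4.090170; +4.090170 ∉ [0.1, 1.3) → out
#3 (-5,-10): internal coord -5 + (-10)·τ' = +1.180340; +1.180340 ∈ [0.1, 1.3) → IN Λ
#4 (11,15): internal coord 11 + (15)·τ' = +1.729490; +1.729490 ∉ [0.1, 1.3) → out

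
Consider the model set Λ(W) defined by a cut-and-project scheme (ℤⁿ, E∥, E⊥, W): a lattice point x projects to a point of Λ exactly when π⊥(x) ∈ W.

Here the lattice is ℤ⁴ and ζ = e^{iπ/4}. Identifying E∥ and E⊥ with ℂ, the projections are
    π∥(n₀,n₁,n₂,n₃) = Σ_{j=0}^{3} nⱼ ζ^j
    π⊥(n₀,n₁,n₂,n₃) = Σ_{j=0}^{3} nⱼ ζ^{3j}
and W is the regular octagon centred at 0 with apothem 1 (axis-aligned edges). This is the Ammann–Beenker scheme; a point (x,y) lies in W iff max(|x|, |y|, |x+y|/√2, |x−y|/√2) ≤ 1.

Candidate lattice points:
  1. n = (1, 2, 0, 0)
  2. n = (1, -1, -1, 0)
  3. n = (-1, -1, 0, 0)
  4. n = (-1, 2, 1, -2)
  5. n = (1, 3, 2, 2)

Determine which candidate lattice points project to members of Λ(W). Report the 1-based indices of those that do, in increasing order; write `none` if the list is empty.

With ζ = e^{iπ/4} the internal vectors are ζ^0,ζ^3,ζ^6,ζ^9.
#1 (1, 2, 0, 0): internal (-0.414214, 1.414214); octagon support 1.414214 vs apothem 1 → ∉ W
#2 (1, -1, -1, 0): internal (1.707107, 0.292893); octagon support 1.707107 vs apothem 1 → ∉ W
#3 (-1, -1, 0, 0): internal (-0.292893, -0.707107); octagon support 0.707107 vs apothem 1 → ∈ W
#4 (-1, 2, 1, -2): internal (-3.828427, -1.000000); octagon support 3.828427 vs apothem 1 → ∉ W
#5 (1, 3, 2, 2): internal (0.292893, 1.535534); octagon support 1.535534 vs apothem 1 → ∉ W

3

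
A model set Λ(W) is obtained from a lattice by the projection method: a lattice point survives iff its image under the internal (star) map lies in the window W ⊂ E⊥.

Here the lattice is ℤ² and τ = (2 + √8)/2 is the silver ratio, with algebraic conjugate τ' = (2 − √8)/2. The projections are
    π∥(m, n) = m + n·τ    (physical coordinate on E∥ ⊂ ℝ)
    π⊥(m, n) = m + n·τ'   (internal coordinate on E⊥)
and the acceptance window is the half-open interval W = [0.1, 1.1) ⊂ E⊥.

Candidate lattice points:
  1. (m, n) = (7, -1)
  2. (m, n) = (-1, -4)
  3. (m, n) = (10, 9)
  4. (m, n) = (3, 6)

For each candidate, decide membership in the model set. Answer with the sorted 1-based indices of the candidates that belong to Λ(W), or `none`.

τ' = (2−√8)/2 ≈ -0.41421.
#1 (7,-1): internal coord 7 + (-1)·τ' = +7.41421; +7.41421 ∉ [0.1, 1.1) → out
#2 (-1,-4): internal coord -1 + (-4)·τ' = +0.65685; +0.65685 ∈ [0.1, 1.1) → IN Λ
#3 (10,9): internal coord 10 + (9)·τ' = +6.27208; +6.27208 ∉ [0.1, 1.1) → out
#4 (3,6): internal coord 3 + (6)·τ' = +0.51472; +0.51472 ∈ [0.1, 1.1) → IN Λ

2, 4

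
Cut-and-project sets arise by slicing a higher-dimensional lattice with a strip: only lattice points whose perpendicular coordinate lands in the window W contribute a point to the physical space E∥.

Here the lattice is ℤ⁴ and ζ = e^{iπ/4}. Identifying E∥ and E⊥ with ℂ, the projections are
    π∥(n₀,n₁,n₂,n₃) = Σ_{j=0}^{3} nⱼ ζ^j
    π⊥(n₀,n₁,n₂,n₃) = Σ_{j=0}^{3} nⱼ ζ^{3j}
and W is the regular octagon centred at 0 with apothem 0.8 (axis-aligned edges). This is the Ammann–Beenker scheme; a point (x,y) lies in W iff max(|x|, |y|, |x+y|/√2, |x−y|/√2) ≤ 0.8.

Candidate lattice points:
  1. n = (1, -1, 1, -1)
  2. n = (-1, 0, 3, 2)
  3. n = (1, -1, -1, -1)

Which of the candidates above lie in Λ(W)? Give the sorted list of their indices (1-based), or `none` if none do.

none

π⊥(n) = n₀ + n₁ζ³ + n₂ζ⁶ + n₃ζ⁹ where ζ = e^{iπ/4}.
candidate 1: n = (1, -1, 1, -1) → π⊥ ≈ (+1.00000, -2.41421); max(|x|,|y|,|x±y|/√2) = 2.41421 > 0.8 ⇒ ∉ W
candidate 2: n = (-1, 0, 3, 2) → π⊥ ≈ (+0.41421, -1.58579); max(|x|,|y|,|x±y|/√2) = 1.58579 > 0.8 ⇒ ∉ W
candidate 3: n = (1, -1, -1, -1) → π⊥ ≈ (+1.00000, -0.41421); max(|x|,|y|,|x±y|/√2) = 1.00000 > 0.8 ⇒ ∉ W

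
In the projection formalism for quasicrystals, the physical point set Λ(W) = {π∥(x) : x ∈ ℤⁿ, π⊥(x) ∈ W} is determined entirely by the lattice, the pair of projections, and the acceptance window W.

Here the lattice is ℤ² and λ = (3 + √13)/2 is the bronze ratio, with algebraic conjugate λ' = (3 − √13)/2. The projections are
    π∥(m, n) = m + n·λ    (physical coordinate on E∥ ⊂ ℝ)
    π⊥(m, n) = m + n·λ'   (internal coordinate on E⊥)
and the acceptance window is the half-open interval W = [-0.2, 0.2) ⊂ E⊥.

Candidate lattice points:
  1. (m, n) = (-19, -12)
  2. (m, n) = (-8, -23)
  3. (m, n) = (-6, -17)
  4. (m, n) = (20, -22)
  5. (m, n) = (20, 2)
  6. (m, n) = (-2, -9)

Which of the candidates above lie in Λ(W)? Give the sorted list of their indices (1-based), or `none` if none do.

Compute λ' = (3−√13)/2 = -0.302776, so π⊥(m,n) = m -0.302776·n.
candidate 1: (m,n)=(-19,-12) → π∥ = -19-12·λ ≈ -58.633308, π⊥ = -19-12·λ' ≈ -15.366692 ∉ [-0.2, 0.2) ⇒ out
candidate 2: (m,n)=(-8,-23) → π∥ = -8-23·λ ≈ -83.963840, π⊥ = -8-23·λ' ≈ -1.036160 ∉ [-0.2, 0.2) ⇒ out
candidate 3: (m,n)=(-6,-17) → π∥ = -6-17·λ ≈ -62.147186, π⊥ = -6-17·λ' ≈ -0.852814 ∉ [-0.2, 0.2) ⇒ out
candidate 4: (m,n)=(20,-22) → π∥ = 20-22·λ ≈ -52.661064, π⊥ = 20-22·λ' ≈ 26.661064 ∉ [-0.2, 0.2) ⇒ out
candidate 5: (m,n)=(20,2) → π∥ = 20+2·λ ≈ 26.605551, π⊥ = 20+2·λ' ≈ 19.394449 ∉ [-0.2, 0.2) ⇒ out
candidate 6: (m,n)=(-2,-9) → π∥ = -2-9·λ ≈ -31.724981, π⊥ = -2-9·λ' ≈ 0.724981 ∉ [-0.2, 0.2) ⇒ out

none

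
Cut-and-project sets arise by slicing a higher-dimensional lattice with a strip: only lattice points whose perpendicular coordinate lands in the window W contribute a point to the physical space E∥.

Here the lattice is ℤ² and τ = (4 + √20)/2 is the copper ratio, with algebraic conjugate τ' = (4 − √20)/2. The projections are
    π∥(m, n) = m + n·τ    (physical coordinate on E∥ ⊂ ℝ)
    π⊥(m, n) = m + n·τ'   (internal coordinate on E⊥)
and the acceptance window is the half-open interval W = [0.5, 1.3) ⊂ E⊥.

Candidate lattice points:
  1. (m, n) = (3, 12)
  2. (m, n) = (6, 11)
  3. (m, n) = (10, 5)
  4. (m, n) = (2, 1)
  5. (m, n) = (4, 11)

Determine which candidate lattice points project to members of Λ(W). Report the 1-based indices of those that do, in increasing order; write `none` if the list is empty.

Numerically τ ≈ 4.236068 and τ' = −1/τ ≈ -0.236068.
[1] lift (3,12): star map gives 0.167184; window check 0.5 ≤ 0.167184 < 1.3 is false → out
[2] lift (6,11): star map gives 3.403252; window check 0.5 ≤ 3.403252 < 1.3 is false → out
[3] lift (10,5): star map gives 8.819660; window check 0.5 ≤ 8.819660 < 1.3 is false → out
[4] lift (2,1): star map gives 1.763932; window check 0.5 ≤ 1.763932 < 1.3 is false → out
[5] lift (4,11): star map gives 1.403252; window check 0.5 ≤ 1.403252 < 1.3 is false → out

none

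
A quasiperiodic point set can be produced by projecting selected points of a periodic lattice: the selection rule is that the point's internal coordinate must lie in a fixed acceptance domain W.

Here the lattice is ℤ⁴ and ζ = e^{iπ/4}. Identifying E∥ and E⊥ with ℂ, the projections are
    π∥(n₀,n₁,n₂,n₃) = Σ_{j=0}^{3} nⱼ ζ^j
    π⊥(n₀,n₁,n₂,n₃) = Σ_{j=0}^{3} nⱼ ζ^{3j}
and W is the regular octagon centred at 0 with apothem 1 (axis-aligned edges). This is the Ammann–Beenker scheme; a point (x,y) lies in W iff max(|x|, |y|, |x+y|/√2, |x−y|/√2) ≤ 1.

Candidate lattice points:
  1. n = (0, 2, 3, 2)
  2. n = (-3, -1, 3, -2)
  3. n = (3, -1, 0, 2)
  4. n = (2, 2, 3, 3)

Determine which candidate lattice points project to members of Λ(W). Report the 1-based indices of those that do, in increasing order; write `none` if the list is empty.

Internal map: ζ^{3j} for j=0..3 gives (1,0), (−√2/2,√2/2), (0,−1), (√2/2,√2/2).
candidate 1: n = (0, 2, 3, 2) → π⊥ ≈ (+0.0000, -0.1716); max(|x|,|y|,|x±y|/√2) = 0.1716 ≤ 1 ⇒ ∈ W
candidate 2: n = (-3, -1, 3, -2) → π⊥ ≈ (-3.7071, -5.1213); max(|x|,|y|,|x±y|/√2) = 6.2426 > 1 ⇒ ∉ W
candidate 3: n = (3, -1, 0, 2) → π⊥ ≈ (+5.1213, +0.7071); max(|x|,|y|,|x±y|/√2) = 5.1213 > 1 ⇒ ∉ W
candidate 4: n = (2, 2, 3, 3) → π⊥ ≈ (+2.7071, +0.5355); max(|x|,|y|,|x±y|/√2) = 2.7071 > 1 ⇒ ∉ W

1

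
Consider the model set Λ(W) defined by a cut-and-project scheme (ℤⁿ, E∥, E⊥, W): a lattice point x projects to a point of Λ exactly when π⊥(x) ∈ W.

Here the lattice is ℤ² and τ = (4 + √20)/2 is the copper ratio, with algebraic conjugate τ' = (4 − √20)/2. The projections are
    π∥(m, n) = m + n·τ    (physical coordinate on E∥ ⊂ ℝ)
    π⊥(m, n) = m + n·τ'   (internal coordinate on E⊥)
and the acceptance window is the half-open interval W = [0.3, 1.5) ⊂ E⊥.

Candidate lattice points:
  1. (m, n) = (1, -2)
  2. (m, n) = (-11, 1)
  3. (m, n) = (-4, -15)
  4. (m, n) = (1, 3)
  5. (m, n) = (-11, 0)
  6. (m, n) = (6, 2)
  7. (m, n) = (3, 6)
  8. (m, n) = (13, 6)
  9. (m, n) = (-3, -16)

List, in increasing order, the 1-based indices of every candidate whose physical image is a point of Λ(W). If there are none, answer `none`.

1, 9

τ' = (4−√20)/2 ≈ -0.2361.
#1 (1,-2): internal coord 1 + (-2)·τ' = +1.4721; +1.4721 ∈ [0.3, 1.5) → IN Λ
#2 (-11,1): internal coord -11 + (1)·τ' = -11.2361; -11.2361 ∉ [0.3, 1.5) → out
#3 (-4,-15): internal coord -4 + (-15)·τ' = -0.4590; -0.4590 ∉ [0.3, 1.5) → out
#4 (1,3): internal coord 1 + (3)·τ' = +0.2918; +0.2918 ∉ [0.3, 1.5) → out
#5 (-11,0): internal coord -11 + (0)·τ' = -11.0000; -11.0000 ∉ [0.3, 1.5) → out
#6 (6,2): internal coord 6 + (2)·τ' = +5.5279; +5.5279 ∉ [0.3, 1.5) → out
#7 (3,6): internal coord 3 + (6)·τ' = +1.5836; +1.5836 ∉ [0.3, 1.5) → out
#8 (13,6): internal coord 13 + (6)·τ' = +11.5836; +11.5836 ∉ [0.3, 1.5) → out
#9 (-3,-16): internal coord -3 + (-16)·τ' = +0.7771; +0.7771 ∈ [0.3, 1.5) → IN Λ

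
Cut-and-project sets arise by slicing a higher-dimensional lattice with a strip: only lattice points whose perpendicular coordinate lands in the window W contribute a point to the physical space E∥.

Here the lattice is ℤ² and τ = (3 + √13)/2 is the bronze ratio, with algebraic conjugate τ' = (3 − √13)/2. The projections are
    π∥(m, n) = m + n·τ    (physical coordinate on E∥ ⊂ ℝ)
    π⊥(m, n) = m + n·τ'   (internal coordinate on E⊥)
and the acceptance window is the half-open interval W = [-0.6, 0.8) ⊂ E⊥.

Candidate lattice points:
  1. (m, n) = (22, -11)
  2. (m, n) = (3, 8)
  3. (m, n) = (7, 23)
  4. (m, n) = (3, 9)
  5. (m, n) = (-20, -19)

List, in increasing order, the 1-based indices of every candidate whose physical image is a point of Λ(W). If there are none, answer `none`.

2, 3, 4

Numerically τ ≈ 3.302776 and τ' = −1/τ ≈ -0.302776.
#1 (22,-11): internal coord 22 + (-11)·τ' = +25.330532; +25.330532 ∉ [-0.6, 0.8) → out
#2 (3,8): internal coord 3 + (8)·τ' = +0.577795; +0.577795 ∈ [-0.6, 0.8) → IN Λ
#3 (7,23): internal coord 7 + (23)·τ' = +0.036160; +0.036160 ∈ [-0.6, 0.8) → IN Λ
#4 (3,9): internal coord 3 + (9)·τ' = +0.275019; +0.275019 ∈ [-0.6, 0.8) → IN Λ
#5 (-20,-19): internal coord -20 + (-19)·τ' = -14.247263; -14.247263 ∉ [-0.6, 0.8) → out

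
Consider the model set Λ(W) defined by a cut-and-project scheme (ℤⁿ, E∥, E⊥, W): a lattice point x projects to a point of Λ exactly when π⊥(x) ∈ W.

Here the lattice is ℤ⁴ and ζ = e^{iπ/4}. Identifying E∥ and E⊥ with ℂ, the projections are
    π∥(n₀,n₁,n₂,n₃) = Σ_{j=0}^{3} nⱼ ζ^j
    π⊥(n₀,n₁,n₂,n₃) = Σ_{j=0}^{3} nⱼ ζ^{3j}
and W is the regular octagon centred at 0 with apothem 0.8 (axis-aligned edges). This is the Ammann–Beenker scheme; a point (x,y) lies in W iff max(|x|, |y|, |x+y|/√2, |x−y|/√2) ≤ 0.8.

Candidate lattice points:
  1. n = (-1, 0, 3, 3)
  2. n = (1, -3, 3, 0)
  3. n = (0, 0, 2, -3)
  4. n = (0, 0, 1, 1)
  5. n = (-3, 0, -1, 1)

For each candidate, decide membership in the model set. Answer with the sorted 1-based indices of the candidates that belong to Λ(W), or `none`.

Internal map: ζ^{3j} for j=0..3 gives (1,0), (−√2/2,√2/2), (0,−1), (√2/2,√2/2).
candidate 1: n = (-1, 0, 3, 3) → π⊥ ≈ (+1.1213, -0.8787); max(|x|,|y|,|x±y|/√2) = 1.4142 > 0.8 ⇒ ∉ W
candidate 2: n = (1, -3, 3, 0) → π⊥ ≈ (+3.1213, -5.1213); max(|x|,|y|,|x±y|/√2) = 5.8284 > 0.8 ⇒ ∉ W
candidate 3: n = (0, 0, 2, -3) → π⊥ ≈ (-2.1213, -4.1213); max(|x|,|y|,|x±y|/√2) = 4.4142 > 0.8 ⇒ ∉ W
candidate 4: n = (0, 0, 1, 1) → π⊥ ≈ (+0.7071, -0.2929); max(|x|,|y|,|x±y|/√2) = 0.7071 ≤ 0.8 ⇒ ∈ W
candidate 5: n = (-3, 0, -1, 1) → π⊥ ≈ (-2.2929, +1.7071); max(|x|,|y|,|x±y|/√2) = 2.8284 > 0.8 ⇒ ∉ W

4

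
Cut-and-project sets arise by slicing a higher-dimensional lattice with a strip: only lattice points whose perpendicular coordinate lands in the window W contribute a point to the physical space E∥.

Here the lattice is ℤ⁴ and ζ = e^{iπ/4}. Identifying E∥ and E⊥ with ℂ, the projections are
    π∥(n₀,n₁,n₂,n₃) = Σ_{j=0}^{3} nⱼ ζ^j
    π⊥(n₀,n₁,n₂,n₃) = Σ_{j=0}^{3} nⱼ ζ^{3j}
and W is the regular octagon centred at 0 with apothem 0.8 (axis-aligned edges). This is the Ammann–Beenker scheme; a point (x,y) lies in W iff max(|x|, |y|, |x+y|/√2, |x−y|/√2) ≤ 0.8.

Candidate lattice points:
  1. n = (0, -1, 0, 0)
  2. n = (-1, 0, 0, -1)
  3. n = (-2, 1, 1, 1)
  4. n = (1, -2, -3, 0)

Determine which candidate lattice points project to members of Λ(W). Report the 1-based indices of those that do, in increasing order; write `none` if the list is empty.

none

Internal map: ζ^{3j} for j=0..3 gives (1,0), (−√2/2,√2/2), (0,−1), (√2/2,√2/2).
#1 (0, -1, 0, 0): internal (0.7071, -0.7071); octagon support 1.0000 vs apothem 0.8 → ∉ W
#2 (-1, 0, 0, -1): internal (-1.7071, -0.7071); octagon support 1.7071 vs apothem 0.8 → ∉ W
#3 (-2, 1, 1, 1): internal (-2.0000, 0.4142); octagon support 2.0000 vs apothem 0.8 → ∉ W
#4 (1, -2, -3, 0): internal (2.4142, 1.5858); octagon support 2.8284 vs apothem 0.8 → ∉ W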